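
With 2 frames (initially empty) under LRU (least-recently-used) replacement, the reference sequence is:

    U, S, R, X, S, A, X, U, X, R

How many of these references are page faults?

9

U → miss, frames {U}
S → miss, frames {U,S}
R → miss, evict U, frames {S,R}
X → miss, evict S, frames {R,X}
S → miss, evict R, frames {X,S}
A → miss, evict X, frames {S,A}
X → miss, evict S, frames {A,X}
U → miss, evict A, frames {X,U}
X → hit
R → miss, evict U, frames {X,R}
Page faults: 9.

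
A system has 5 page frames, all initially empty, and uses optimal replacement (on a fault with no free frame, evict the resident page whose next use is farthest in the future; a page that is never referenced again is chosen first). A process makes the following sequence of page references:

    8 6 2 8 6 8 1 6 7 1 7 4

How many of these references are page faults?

8 → miss, frames (8)
6 → miss, frames (8 6)
2 → miss, frames (8 6 2)
8 → hit
6 → hit
8 → hit
1 → miss, frames (8 6 2 1)
6 → hit
7 → miss, frames (8 6 2 1 7)
1 → hit
7 → hit
4 → miss, evict 7, frames (8 6 2 1 4)
Page faults: 6.

6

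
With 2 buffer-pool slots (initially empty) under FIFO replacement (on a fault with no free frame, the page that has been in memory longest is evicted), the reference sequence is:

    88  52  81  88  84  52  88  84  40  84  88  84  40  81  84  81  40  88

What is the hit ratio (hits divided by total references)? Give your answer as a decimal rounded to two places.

88 → miss, frames {88}
52 → miss, frames {88,52}
81 → miss, evict 88, frames {52,81}
88 → miss, evict 52, frames {81,88}
84 → miss, evict 81, frames {88,84}
52 → miss, evict 88, frames {84,52}
88 → miss, evict 84, frames {52,88}
84 → miss, evict 52, frames {88,84}
40 → miss, evict 88, frames {84,40}
84 → hit
88 → miss, evict 84, frames {40,88}
84 → miss, evict 40, frames {88,84}
40 → miss, evict 88, frames {84,40}
81 → miss, evict 84, frames {40,81}
84 → miss, evict 40, frames {81,84}
81 → hit
40 → miss, evict 81, frames {84,40}
88 → miss, evict 84, frames {40,88}
Hits: 2 of 18 references → 2/18 = 0.1111.

0.11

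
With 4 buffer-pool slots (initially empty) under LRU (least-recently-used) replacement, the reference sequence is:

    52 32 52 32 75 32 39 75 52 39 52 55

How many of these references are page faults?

52: fault, frames {52}
32: fault, frames {52,32}
52: hit
32: hit
75: fault, frames {52,32,75}
32: hit
39: fault, frames {52,75,32,39}
75: hit
52: hit
39: hit
52: hit
55: fault, evict 32, frames {75,39,52,55}
Page faults: 5.

5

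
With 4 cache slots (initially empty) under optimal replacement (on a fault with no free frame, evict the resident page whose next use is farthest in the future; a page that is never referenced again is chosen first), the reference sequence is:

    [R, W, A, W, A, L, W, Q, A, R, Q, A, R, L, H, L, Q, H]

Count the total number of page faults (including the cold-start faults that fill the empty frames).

6

R -> fault, frames [R]
W -> fault, frames [R, W]
A -> fault, frames [R, W, A]
W -> hit
A -> hit
L -> fault, frames [R, W, A, L]
W -> hit
Q -> fault, evict W, frames [R, A, L, Q]
A -> hit
R -> hit
Q -> hit
A -> hit
R -> hit
L -> hit
H -> fault, evict A, frames [R, L, Q, H]
L -> hit
Q -> hit
H -> hit
Page faults: 6.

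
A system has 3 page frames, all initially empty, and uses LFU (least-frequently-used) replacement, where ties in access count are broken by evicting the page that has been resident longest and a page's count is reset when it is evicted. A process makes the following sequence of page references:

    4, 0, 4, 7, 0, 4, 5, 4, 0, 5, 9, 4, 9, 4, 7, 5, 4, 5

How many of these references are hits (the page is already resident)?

11

4 -> miss, frames [4]
0 -> miss, frames [4, 0]
4 -> hit
7 -> miss, frames [4, 0, 7]
0 -> hit
4 -> hit
5 -> miss, evict 7, frames [4, 0, 5]
4 -> hit
0 -> hit
5 -> hit
9 -> miss, evict 5, frames [4, 0, 9]
4 -> hit
9 -> hit
4 -> hit
7 -> miss, evict 9, frames [4, 0, 7]
5 -> miss, evict 7, frames [4, 0, 5]
4 -> hit
5 -> hit
Hits: 11.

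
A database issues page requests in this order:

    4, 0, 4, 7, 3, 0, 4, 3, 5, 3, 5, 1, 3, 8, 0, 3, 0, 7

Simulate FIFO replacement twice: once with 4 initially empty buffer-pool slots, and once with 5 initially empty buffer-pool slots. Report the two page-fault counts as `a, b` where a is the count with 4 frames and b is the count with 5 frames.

4 frames: F F . F F . . . F . . F . F F F . F → 10 faults.
5 frames: F F . F F . . . F . . F . F F . . F → 9 faults.
9 < 10: adding a frame reduced faults, as is typical.

10, 9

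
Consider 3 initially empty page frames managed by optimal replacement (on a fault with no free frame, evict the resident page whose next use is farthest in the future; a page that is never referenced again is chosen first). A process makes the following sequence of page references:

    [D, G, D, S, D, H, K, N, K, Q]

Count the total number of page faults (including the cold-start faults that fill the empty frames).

D → fault, frames [D]
G → fault, frames [D, G]
D → hit
S → fault, frames [D, G, S]
D → hit
H → fault, evict S, frames [D, G, H]
K → fault, evict H, frames [D, G, K]
N → fault, evict G, frames [D, K, N]
K → hit
Q → fault, evict N, frames [D, K, Q]
Page faults: 7.

7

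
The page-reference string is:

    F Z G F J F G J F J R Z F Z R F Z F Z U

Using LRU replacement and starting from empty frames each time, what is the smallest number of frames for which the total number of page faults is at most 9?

f=1: 20 faults
f=2: 15 faults
f=3: 8 faults
f=4: 7 faults
f=5: 6 faults
f=6: 6 faults
Smallest f with faults ≤ 9 is 3.

3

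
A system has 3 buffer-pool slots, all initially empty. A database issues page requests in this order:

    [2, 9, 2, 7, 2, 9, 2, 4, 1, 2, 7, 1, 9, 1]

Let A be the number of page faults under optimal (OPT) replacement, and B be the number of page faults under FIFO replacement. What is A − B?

Under OPT: F F . F . . . F F . . . F . → 6 faults.
Under FIFO: F F . F . . . F F F F . F F → 9 faults.
A − B = 6 − 9 = -3.

-3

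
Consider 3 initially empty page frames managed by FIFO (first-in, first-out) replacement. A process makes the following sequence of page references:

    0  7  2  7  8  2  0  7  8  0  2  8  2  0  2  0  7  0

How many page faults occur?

0 -> fault, frames [0]
7 -> fault, frames [0, 7]
2 -> fault, frames [0, 7, 2]
7 -> hit
8 -> fault, evict 0, frames [7, 2, 8]
2 -> hit
0 -> fault, evict 7, frames [2, 8, 0]
7 -> fault, evict 2, frames [8, 0, 7]
8 -> hit
0 -> hit
2 -> fault, evict 8, frames [0, 7, 2]
8 -> fault, evict 0, frames [7, 2, 8]
2 -> hit
0 -> fault, evict 7, frames [2, 8, 0]
2 -> hit
0 -> hit
7 -> fault, evict 2, frames [8, 0, 7]
0 -> hit
Page faults: 10.

10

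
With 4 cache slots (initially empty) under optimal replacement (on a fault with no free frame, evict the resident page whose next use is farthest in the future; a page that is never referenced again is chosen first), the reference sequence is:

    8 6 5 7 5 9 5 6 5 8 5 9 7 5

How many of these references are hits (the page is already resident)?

8

8 -> miss, frames {8}
6 -> miss, frames {8,6}
5 -> miss, frames {8,6,5}
7 -> miss, frames {8,6,5,7}
5 -> hit
9 -> miss, evict 7, frames {8,6,5,9}
5 -> hit
6 -> hit
5 -> hit
8 -> hit
5 -> hit
9 -> hit
7 -> miss, evict 9, frames {8,6,5,7}
5 -> hit
Hits: 8.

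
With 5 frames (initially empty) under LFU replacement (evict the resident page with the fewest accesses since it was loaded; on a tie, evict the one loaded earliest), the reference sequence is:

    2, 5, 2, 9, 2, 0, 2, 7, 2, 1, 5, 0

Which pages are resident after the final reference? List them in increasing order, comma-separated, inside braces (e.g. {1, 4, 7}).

{0, 1, 2, 5, 7}

2: fault, frames (2)
5: fault, frames (2 5)
2: hit
9: fault, frames (2 5 9)
2: hit
0: fault, frames (2 5 9 0)
2: hit
7: fault, frames (2 5 9 0 7)
2: hit
1: fault, evict 5, frames (2 9 0 7 1)
5: fault, evict 9, frames (2 0 7 1 5)
0: hit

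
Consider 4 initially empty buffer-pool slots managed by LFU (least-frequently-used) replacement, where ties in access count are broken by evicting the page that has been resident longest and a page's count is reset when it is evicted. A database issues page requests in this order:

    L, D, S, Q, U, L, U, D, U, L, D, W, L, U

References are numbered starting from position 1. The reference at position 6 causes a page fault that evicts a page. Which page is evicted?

D

pos 1: L → fault, frames [L]
pos 2: D → fault, frames [L, D]
pos 3: S → fault, frames [L, D, S]
pos 4: Q → fault, frames [L, D, S, Q]
pos 5: U → fault, evict L, frames [D, S, Q, U]
pos 6: L → fault, evict D, frames [S, Q, U, L]
At position 6, page D is evicted.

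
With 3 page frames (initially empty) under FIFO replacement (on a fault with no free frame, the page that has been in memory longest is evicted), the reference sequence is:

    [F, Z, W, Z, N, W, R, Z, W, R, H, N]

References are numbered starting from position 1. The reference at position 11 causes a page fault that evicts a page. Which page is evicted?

R

pos 1: F → miss, frames {F}
pos 2: Z → miss, frames {F,Z}
pos 3: W → miss, frames {F,Z,W}
pos 4: Z → hit
pos 5: N → miss, evict F, frames {Z,W,N}
pos 6: W → hit
pos 7: R → miss, evict Z, frames {W,N,R}
pos 8: Z → miss, evict W, frames {N,R,Z}
pos 9: W → miss, evict N, frames {R,Z,W}
pos 10: R → hit
pos 11: H → miss, evict R, frames {Z,W,H}
At position 11, page R is evicted.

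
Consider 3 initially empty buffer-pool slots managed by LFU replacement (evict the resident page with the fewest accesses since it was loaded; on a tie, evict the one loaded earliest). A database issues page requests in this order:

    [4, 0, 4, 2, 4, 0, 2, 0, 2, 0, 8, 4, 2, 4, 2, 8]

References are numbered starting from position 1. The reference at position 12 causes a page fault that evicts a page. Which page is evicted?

pos 1: 4 → miss, frames [4]
pos 2: 0 → miss, frames [4, 0]
pos 3: 4 → hit
pos 4: 2 → miss, frames [4, 0, 2]
pos 5: 4 → hit
pos 6: 0 → hit
pos 7: 2 → hit
pos 8: 0 → hit
pos 9: 2 → hit
pos 10: 0 → hit
pos 11: 8 → miss, evict 4, frames [0, 2, 8]
pos 12: 4 → miss, evict 8, frames [0, 2, 4]
At position 12, page 8 is evicted.

8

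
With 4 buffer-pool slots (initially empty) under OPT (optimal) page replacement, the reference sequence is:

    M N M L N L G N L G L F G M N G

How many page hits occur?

M: fault, frames [M]
N: fault, frames [M, N]
M: hit
L: fault, frames [M, N, L]
N: hit
L: hit
G: fault, frames [M, N, L, G]
N: hit
L: hit
G: hit
L: hit
F: fault, evict L, frames [M, N, G, F]
G: hit
M: hit
N: hit
G: hit
Hits: 11.

11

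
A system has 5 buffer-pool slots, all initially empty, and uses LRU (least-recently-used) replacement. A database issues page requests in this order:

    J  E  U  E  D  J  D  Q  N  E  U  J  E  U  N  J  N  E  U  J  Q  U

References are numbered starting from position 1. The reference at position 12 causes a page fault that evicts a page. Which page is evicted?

D

pos 1: J → fault, frames (J)
pos 2: E → fault, frames (J E)
pos 3: U → fault, frames (J E U)
pos 4: E → hit
pos 5: D → fault, frames (J U E D)
pos 6: J → hit
pos 7: D → hit
pos 8: Q → fault, frames (U E J D Q)
pos 9: N → fault, evict U, frames (E J D Q N)
pos 10: E → hit
pos 11: U → fault, evict J, frames (D Q N E U)
pos 12: J → fault, evict D, frames (Q N E U J)
At position 12, page D is evicted.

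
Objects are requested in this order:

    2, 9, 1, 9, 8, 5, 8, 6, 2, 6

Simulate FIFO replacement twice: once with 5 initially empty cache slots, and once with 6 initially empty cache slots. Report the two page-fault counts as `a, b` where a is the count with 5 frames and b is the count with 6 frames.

7, 6

5 frames: F F F . F F . F F . → 7 faults.
6 frames: F F F . F F . F . . → 6 faults.
6 < 7: adding a frame reduced faults, as is typical.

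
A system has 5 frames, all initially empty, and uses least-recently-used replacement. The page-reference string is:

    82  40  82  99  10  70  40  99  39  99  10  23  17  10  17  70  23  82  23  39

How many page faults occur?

82 → fault, frames (82)
40 → fault, frames (82 40)
82 → hit
99 → fault, frames (40 82 99)
10 → fault, frames (40 82 99 10)
70 → fault, frames (40 82 99 10 70)
40 → hit
99 → hit
39 → fault, evict 82, frames (10 70 40 99 39)
99 → hit
10 → hit
23 → fault, evict 70, frames (40 39 99 10 23)
17 → fault, evict 40, frames (39 99 10 23 17)
10 → hit
17 → hit
70 → fault, evict 39, frames (99 23 10 17 70)
23 → hit
82 → fault, evict 99, frames (10 17 70 23 82)
23 → hit
39 → fault, evict 10, frames (17 70 82 23 39)
Page faults: 11.

11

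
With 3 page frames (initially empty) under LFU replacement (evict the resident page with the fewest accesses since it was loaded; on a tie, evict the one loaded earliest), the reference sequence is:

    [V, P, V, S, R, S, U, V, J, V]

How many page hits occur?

V: fault, frames [V]
P: fault, frames [V, P]
V: hit
S: fault, frames [V, P, S]
R: fault, evict P, frames [V, S, R]
S: hit
U: fault, evict R, frames [V, S, U]
V: hit
J: fault, evict U, frames [V, S, J]
V: hit
Hits: 4.

4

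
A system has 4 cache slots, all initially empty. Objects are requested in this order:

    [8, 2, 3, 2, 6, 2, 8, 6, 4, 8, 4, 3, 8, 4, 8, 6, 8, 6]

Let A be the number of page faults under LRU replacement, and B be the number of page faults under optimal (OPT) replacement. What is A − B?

1

Under LRU: F F F . F . . . F . . F . . . . . . → 6 faults.
Under OPT: F F F . F . . . F . . . . . . . . . → 5 faults.
A − B = 6 − 5 = 1.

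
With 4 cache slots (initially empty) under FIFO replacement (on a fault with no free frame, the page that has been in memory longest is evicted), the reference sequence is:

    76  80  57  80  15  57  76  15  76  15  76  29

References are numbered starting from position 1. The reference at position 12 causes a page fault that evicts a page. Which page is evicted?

76

pos 1: 76: fault, frames {76}
pos 2: 80: fault, frames {76,80}
pos 3: 57: fault, frames {76,80,57}
pos 4: 80: hit
pos 5: 15: fault, frames {76,80,57,15}
pos 6: 57: hit
pos 7: 76: hit
pos 8: 15: hit
pos 9: 76: hit
pos 10: 15: hit
pos 11: 76: hit
pos 12: 29: fault, evict 76, frames {80,57,15,29}
At position 12, page 76 is evicted.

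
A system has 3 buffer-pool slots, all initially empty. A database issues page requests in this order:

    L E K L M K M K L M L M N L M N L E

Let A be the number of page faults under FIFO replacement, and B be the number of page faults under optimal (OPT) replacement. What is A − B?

Under FIFO: F F F . F . . . F . . . F . . . . F → 7 faults.
Under OPT: F F F . F . . . . . . . F . . . . F → 6 faults.
A − B = 7 − 6 = 1.

1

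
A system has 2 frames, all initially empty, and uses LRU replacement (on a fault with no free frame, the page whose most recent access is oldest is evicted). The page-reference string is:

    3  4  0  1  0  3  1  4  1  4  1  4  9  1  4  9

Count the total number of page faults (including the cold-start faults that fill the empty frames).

11

3: fault, frames {3}
4: fault, frames {3,4}
0: fault, evict 3, frames {4,0}
1: fault, evict 4, frames {0,1}
0: hit
3: fault, evict 1, frames {0,3}
1: fault, evict 0, frames {3,1}
4: fault, evict 3, frames {1,4}
1: hit
4: hit
1: hit
4: hit
9: fault, evict 1, frames {4,9}
1: fault, evict 4, frames {9,1}
4: fault, evict 9, frames {1,4}
9: fault, evict 1, frames {4,9}
Page faults: 11.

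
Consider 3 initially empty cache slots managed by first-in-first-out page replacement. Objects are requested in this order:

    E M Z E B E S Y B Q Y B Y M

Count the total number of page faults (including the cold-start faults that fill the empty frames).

10

E: miss, frames [E]
M: miss, frames [E, M]
Z: miss, frames [E, M, Z]
E: hit
B: miss, evict E, frames [M, Z, B]
E: miss, evict M, frames [Z, B, E]
S: miss, evict Z, frames [B, E, S]
Y: miss, evict B, frames [E, S, Y]
B: miss, evict E, frames [S, Y, B]
Q: miss, evict S, frames [Y, B, Q]
Y: hit
B: hit
Y: hit
M: miss, evict Y, frames [B, Q, M]
Page faults: 10.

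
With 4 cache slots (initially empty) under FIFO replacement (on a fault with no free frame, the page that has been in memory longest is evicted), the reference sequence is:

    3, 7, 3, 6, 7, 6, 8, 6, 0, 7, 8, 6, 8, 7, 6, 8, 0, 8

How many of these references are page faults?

3 → fault, frames [3]
7 → fault, frames [3, 7]
3 → hit
6 → fault, frames [3, 7, 6]
7 → hit
6 → hit
8 → fault, frames [3, 7, 6, 8]
6 → hit
0 → fault, evict 3, frames [7, 6, 8, 0]
7 → hit
8 → hit
6 → hit
8 → hit
7 → hit
6 → hit
8 → hit
0 → hit
8 → hit
Page faults: 5.

5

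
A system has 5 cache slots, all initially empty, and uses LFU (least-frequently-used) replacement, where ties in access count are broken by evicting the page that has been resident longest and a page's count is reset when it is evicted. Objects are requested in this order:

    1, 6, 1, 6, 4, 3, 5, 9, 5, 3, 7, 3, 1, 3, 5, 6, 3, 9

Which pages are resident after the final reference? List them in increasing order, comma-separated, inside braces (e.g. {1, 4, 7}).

{1, 3, 5, 6, 9}

1: fault, frames {1}
6: fault, frames {1,6}
1: hit
6: hit
4: fault, frames {1,6,4}
3: fault, frames {1,6,4,3}
5: fault, frames {1,6,4,3,5}
9: fault, evict 4, frames {1,6,3,5,9}
5: hit
3: hit
7: fault, evict 9, frames {1,6,3,5,7}
3: hit
1: hit
3: hit
5: hit
6: hit
3: hit
9: fault, evict 7, frames {1,6,3,5,9}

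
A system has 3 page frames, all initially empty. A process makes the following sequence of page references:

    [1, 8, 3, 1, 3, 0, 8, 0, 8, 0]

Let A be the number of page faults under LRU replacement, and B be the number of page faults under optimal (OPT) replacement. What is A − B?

Under LRU: F F F . . F F . . . → 5 faults.
Under OPT: F F F . . F . . . . → 4 faults.
A − B = 5 − 4 = 1.

1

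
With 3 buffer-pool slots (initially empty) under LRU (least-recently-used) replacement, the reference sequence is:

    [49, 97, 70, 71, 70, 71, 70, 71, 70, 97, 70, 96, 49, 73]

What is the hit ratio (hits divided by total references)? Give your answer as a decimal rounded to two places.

49 -> miss, frames {49}
97 -> miss, frames {49,97}
70 -> miss, frames {49,97,70}
71 -> miss, evict 49, frames {97,70,71}
70 -> hit
71 -> hit
70 -> hit
71 -> hit
70 -> hit
97 -> hit
70 -> hit
96 -> miss, evict 71, frames {97,70,96}
49 -> miss, evict 97, frames {70,96,49}
73 -> miss, evict 70, frames {96,49,73}
Hits: 7 of 14 references → 7/14 = 0.5000.

0.50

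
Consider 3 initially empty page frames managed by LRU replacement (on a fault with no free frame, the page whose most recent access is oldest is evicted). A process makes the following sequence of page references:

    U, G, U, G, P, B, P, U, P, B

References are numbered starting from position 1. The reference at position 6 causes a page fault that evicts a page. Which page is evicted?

pos 1: U → fault, frames (U)
pos 2: G → fault, frames (U G)
pos 3: U → hit
pos 4: G → hit
pos 5: P → fault, frames (U G P)
pos 6: B → fault, evict U, frames (G P B)
At position 6, page U is evicted.

U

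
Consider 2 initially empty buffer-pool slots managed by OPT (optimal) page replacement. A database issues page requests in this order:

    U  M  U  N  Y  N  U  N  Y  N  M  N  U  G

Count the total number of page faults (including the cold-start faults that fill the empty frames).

U: miss, frames [U]
M: miss, frames [U, M]
U: hit
N: miss, evict M, frames [U, N]
Y: miss, evict U, frames [N, Y]
N: hit
U: miss, evict Y, frames [N, U]
N: hit
Y: miss, evict U, frames [N, Y]
N: hit
M: miss, evict Y, frames [N, M]
N: hit
U: miss, evict M, frames [N, U]
G: miss, evict U, frames [N, G]
Page faults: 9.

9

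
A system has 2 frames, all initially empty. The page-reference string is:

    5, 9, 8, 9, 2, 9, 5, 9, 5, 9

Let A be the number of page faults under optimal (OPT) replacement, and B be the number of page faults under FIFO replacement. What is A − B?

Under OPT: F F F . F . F . . . → 5 faults.
Under FIFO: F F F . F F F . . . → 6 faults.
A − B = 5 − 6 = -1.

-1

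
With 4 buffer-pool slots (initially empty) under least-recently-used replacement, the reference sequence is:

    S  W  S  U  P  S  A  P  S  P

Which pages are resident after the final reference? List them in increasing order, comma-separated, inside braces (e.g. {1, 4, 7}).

S -> fault, frames [S]
W -> fault, frames [S, W]
S -> hit
U -> fault, frames [W, S, U]
P -> fault, frames [W, S, U, P]
S -> hit
A -> fault, evict W, frames [U, P, S, A]
P -> hit
S -> hit
P -> hit

{A, P, S, U}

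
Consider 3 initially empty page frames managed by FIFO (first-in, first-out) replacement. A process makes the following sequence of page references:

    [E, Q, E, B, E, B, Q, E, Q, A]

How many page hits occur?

E -> fault, frames (E)
Q -> fault, frames (E Q)
E -> hit
B -> fault, frames (E Q B)
E -> hit
B -> hit
Q -> hit
E -> hit
Q -> hit
A -> fault, evict E, frames (Q B A)
Hits: 6.

6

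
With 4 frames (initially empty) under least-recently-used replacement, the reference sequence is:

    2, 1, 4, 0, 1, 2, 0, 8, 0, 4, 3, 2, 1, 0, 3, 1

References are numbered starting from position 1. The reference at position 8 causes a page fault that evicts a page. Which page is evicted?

4

pos 1: 2 -> miss, frames {2}
pos 2: 1 -> miss, frames {2,1}
pos 3: 4 -> miss, frames {2,1,4}
pos 4: 0 -> miss, frames {2,1,4,0}
pos 5: 1 -> hit
pos 6: 2 -> hit
pos 7: 0 -> hit
pos 8: 8 -> miss, evict 4, frames {1,2,0,8}
At position 8, page 4 is evicted.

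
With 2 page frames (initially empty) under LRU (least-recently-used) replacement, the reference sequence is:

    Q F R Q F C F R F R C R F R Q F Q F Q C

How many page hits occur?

Q -> miss, frames [Q]
F -> miss, frames [Q, F]
R -> miss, evict Q, frames [F, R]
Q -> miss, evict F, frames [R, Q]
F -> miss, evict R, frames [Q, F]
C -> miss, evict Q, frames [F, C]
F -> hit
R -> miss, evict C, frames [F, R]
F -> hit
R -> hit
C -> miss, evict F, frames [R, C]
R -> hit
F -> miss, evict C, frames [R, F]
R -> hit
Q -> miss, evict F, frames [R, Q]
F -> miss, evict R, frames [Q, F]
Q -> hit
F -> hit
Q -> hit
C -> miss, evict F, frames [Q, C]
Hits: 8.

8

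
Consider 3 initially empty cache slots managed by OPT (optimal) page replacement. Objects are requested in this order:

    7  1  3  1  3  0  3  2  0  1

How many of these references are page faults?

5

7 → fault, frames {7}
1 → fault, frames {7,1}
3 → fault, frames {7,1,3}
1 → hit
3 → hit
0 → fault, evict 7, frames {1,3,0}
3 → hit
2 → fault, evict 3, frames {1,0,2}
0 → hit
1 → hit
Page faults: 5.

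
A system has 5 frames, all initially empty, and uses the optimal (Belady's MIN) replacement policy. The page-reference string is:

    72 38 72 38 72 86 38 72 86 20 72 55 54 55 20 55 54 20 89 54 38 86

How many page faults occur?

72 -> miss, frames [72]
38 -> miss, frames [72, 38]
72 -> hit
38 -> hit
72 -> hit
86 -> miss, frames [72, 38, 86]
38 -> hit
72 -> hit
86 -> hit
20 -> miss, frames [72, 38, 86, 20]
72 -> hit
55 -> miss, frames [72, 38, 86, 20, 55]
54 -> miss, evict 72, frames [38, 86, 20, 55, 54]
55 -> hit
20 -> hit
55 -> hit
54 -> hit
20 -> hit
89 -> miss, evict 55, frames [38, 86, 20, 54, 89]
54 -> hit
38 -> hit
86 -> hit
Page faults: 7.

7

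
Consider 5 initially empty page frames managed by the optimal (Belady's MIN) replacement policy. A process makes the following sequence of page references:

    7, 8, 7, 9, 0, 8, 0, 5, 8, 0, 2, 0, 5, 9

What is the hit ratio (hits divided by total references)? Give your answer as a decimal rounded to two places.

0.57

7: miss, frames [7]
8: miss, frames [7, 8]
7: hit
9: miss, frames [7, 8, 9]
0: miss, frames [7, 8, 9, 0]
8: hit
0: hit
5: miss, frames [7, 8, 9, 0, 5]
8: hit
0: hit
2: miss, evict 8, frames [7, 9, 0, 5, 2]
0: hit
5: hit
9: hit
Hits: 8 of 14 references → 8/14 = 0.5714.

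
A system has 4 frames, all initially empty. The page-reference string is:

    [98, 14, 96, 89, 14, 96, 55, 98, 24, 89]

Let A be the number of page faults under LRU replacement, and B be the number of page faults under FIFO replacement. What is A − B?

1

Under LRU: F F F F . . F F F F → 8 faults.
Under FIFO: F F F F . . F F F . → 7 faults.
A − B = 8 − 7 = 1.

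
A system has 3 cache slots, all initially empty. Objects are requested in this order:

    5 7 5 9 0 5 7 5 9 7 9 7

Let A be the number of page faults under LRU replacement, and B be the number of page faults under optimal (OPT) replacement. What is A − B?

1

Under LRU: F F . F F . F . F . . . → 6 faults.
Under OPT: F F . F F . . . F . . . → 5 faults.
A − B = 6 − 5 = 1.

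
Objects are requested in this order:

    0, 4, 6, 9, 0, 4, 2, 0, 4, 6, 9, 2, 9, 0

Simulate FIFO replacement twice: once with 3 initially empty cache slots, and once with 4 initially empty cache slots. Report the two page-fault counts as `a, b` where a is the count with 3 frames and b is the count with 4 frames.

3 frames: F F F F F F F . . F F . . F → 10 faults.
4 frames: F F F F . . F F F F F F . F → 11 faults.
11 > 10: adding a frame increased faults — Belady's anomaly.

10, 11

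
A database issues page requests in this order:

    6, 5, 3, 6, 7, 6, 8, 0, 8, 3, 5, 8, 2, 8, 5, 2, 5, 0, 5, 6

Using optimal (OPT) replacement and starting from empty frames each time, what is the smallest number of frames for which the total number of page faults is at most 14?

2

f=1: 20 faults
f=2: 12 faults
f=3: 10 faults
f=4: 8 faults
f=5: 7 faults
f=6: 7 faults
f=7: 7 faults
Smallest f with faults ≤ 14 is 2.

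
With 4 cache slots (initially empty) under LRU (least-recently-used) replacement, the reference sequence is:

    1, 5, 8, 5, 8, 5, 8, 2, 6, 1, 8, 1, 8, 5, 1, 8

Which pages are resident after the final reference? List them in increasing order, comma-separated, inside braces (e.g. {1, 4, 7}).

1 -> miss, frames (1)
5 -> miss, frames (1 5)
8 -> miss, frames (1 5 8)
5 -> hit
8 -> hit
5 -> hit
8 -> hit
2 -> miss, frames (1 5 8 2)
6 -> miss, evict 1, frames (5 8 2 6)
1 -> miss, evict 5, frames (8 2 6 1)
8 -> hit
1 -> hit
8 -> hit
5 -> miss, evict 2, frames (6 1 8 5)
1 -> hit
8 -> hit

{1, 5, 6, 8}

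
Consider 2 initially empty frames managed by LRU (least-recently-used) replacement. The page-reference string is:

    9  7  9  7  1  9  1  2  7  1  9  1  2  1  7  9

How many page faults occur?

11

9: fault, frames (9)
7: fault, frames (9 7)
9: hit
7: hit
1: fault, evict 9, frames (7 1)
9: fault, evict 7, frames (1 9)
1: hit
2: fault, evict 9, frames (1 2)
7: fault, evict 1, frames (2 7)
1: fault, evict 2, frames (7 1)
9: fault, evict 7, frames (1 9)
1: hit
2: fault, evict 9, frames (1 2)
1: hit
7: fault, evict 2, frames (1 7)
9: fault, evict 1, frames (7 9)
Page faults: 11.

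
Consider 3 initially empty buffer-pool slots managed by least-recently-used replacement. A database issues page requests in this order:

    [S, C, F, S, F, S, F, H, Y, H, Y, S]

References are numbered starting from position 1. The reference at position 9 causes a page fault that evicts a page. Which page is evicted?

pos 1: S: miss, frames (S)
pos 2: C: miss, frames (S C)
pos 3: F: miss, frames (S C F)
pos 4: S: hit
pos 5: F: hit
pos 6: S: hit
pos 7: F: hit
pos 8: H: miss, evict C, frames (S F H)
pos 9: Y: miss, evict S, frames (F H Y)
At position 9, page S is evicted.

S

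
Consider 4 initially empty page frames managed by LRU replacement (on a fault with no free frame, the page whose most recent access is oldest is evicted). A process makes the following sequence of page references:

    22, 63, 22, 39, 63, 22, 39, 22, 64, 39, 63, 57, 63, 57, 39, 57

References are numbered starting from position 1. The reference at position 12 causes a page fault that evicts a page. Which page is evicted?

22

pos 1: 22 → fault, frames {22}
pos 2: 63 → fault, frames {22,63}
pos 3: 22 → hit
pos 4: 39 → fault, frames {63,22,39}
pos 5: 63 → hit
pos 6: 22 → hit
pos 7: 39 → hit
pos 8: 22 → hit
pos 9: 64 → fault, frames {63,39,22,64}
pos 10: 39 → hit
pos 11: 63 → hit
pos 12: 57 → fault, evict 22, frames {64,39,63,57}
At position 12, page 22 is evicted.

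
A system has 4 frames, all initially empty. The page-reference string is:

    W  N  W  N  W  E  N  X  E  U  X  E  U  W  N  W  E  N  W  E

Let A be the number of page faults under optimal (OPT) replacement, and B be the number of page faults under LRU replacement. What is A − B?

Under OPT: F F . . . F . F . F . . . . F . . . . . → 6 faults.
Under LRU: F F . . . F . F . F . . . F F . . . . . → 7 faults.
A − B = 6 − 7 = -1.

-1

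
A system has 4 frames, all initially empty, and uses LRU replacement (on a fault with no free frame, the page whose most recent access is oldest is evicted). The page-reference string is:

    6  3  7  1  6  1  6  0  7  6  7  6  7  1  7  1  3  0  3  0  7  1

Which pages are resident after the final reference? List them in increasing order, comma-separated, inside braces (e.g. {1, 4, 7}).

{0, 1, 3, 7}

6 → fault, frames (6)
3 → fault, frames (6 3)
7 → fault, frames (6 3 7)
1 → fault, frames (6 3 7 1)
6 → hit
1 → hit
6 → hit
0 → fault, evict 3, frames (7 1 6 0)
7 → hit
6 → hit
7 → hit
6 → hit
7 → hit
1 → hit
7 → hit
1 → hit
3 → fault, evict 0, frames (6 7 1 3)
0 → fault, evict 6, frames (7 1 3 0)
3 → hit
0 → hit
7 → hit
1 → hit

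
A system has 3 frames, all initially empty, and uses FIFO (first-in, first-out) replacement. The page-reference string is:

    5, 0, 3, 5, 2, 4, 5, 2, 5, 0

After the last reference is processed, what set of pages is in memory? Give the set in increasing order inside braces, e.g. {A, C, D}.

5 -> fault, frames (5)
0 -> fault, frames (5 0)
3 -> fault, frames (5 0 3)
5 -> hit
2 -> fault, evict 5, frames (0 3 2)
4 -> fault, evict 0, frames (3 2 4)
5 -> fault, evict 3, frames (2 4 5)
2 -> hit
5 -> hit
0 -> fault, evict 2, frames (4 5 0)

{0, 4, 5}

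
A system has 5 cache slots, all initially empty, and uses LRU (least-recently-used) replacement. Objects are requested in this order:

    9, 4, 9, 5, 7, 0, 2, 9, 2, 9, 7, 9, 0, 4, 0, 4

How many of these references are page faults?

7

9: miss, frames (9)
4: miss, frames (9 4)
9: hit
5: miss, frames (4 9 5)
7: miss, frames (4 9 5 7)
0: miss, frames (4 9 5 7 0)
2: miss, evict 4, frames (9 5 7 0 2)
9: hit
2: hit
9: hit
7: hit
9: hit
0: hit
4: miss, evict 5, frames (2 7 9 0 4)
0: hit
4: hit
Page faults: 7.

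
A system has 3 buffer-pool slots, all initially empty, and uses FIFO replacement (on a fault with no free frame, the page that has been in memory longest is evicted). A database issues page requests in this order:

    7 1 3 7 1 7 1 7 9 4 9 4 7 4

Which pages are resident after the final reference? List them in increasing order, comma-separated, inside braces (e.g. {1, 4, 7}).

{4, 7, 9}

7 → miss, frames [7]
1 → miss, frames [7, 1]
3 → miss, frames [7, 1, 3]
7 → hit
1 → hit
7 → hit
1 → hit
7 → hit
9 → miss, evict 7, frames [1, 3, 9]
4 → miss, evict 1, frames [3, 9, 4]
9 → hit
4 → hit
7 → miss, evict 3, frames [9, 4, 7]
4 → hit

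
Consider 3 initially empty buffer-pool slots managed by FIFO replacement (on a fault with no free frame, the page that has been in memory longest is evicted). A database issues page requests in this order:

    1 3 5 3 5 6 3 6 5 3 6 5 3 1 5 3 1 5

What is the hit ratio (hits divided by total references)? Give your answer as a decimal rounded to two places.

1 → fault, frames (1)
3 → fault, frames (1 3)
5 → fault, frames (1 3 5)
3 → hit
5 → hit
6 → fault, evict 1, frames (3 5 6)
3 → hit
6 → hit
5 → hit
3 → hit
6 → hit
5 → hit
3 → hit
1 → fault, evict 3, frames (5 6 1)
5 → hit
3 → fault, evict 5, frames (6 1 3)
1 → hit
5 → fault, evict 6, frames (1 3 5)
Hits: 11 of 18 references → 11/18 = 0.6111.

0.61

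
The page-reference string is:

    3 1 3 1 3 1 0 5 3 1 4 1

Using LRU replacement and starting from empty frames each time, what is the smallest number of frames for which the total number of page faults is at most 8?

2

f=1: 12 faults
f=2: 7 faults
f=3: 7 faults
f=4: 5 faults
f=5: 5 faults
Smallest f with faults ≤ 8 is 2.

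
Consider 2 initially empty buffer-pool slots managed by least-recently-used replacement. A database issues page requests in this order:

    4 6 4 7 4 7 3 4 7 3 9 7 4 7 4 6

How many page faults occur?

11

4 → miss, frames [4]
6 → miss, frames [4, 6]
4 → hit
7 → miss, evict 6, frames [4, 7]
4 → hit
7 → hit
3 → miss, evict 4, frames [7, 3]
4 → miss, evict 7, frames [3, 4]
7 → miss, evict 3, frames [4, 7]
3 → miss, evict 4, frames [7, 3]
9 → miss, evict 7, frames [3, 9]
7 → miss, evict 3, frames [9, 7]
4 → miss, evict 9, frames [7, 4]
7 → hit
4 → hit
6 → miss, evict 7, frames [4, 6]
Page faults: 11.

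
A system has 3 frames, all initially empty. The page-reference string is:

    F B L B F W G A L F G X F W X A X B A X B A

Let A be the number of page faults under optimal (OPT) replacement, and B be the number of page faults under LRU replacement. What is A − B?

Under OPT: F F F . . F F F . . F F . F . . . F . . . . → 10 faults.
Under LRU: F F F . . F F F F F F F . F . F . F . . . . → 13 faults.
A − B = 10 − 13 = -3.

-3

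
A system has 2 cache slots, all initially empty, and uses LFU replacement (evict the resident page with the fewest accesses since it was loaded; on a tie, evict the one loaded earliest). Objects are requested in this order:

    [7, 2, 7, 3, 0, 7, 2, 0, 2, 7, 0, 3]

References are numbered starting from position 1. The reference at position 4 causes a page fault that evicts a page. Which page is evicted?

pos 1: 7 → fault, frames [7]
pos 2: 2 → fault, frames [7, 2]
pos 3: 7 → hit
pos 4: 3 → fault, evict 2, frames [7, 3]
At position 4, page 2 is evicted.

2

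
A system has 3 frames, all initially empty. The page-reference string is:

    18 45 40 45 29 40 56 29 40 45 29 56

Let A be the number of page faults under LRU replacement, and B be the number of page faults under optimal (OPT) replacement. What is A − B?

1

Under LRU: F F F . F . F . . F . F → 7 faults.
Under OPT: F F F . F . F . . F . . → 6 faults.
A − B = 7 − 6 = 1.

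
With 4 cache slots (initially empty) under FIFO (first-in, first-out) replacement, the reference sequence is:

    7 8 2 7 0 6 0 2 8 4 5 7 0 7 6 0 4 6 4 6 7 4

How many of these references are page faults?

11

7: miss, frames {7}
8: miss, frames {7,8}
2: miss, frames {7,8,2}
7: hit
0: miss, frames {7,8,2,0}
6: miss, evict 7, frames {8,2,0,6}
0: hit
2: hit
8: hit
4: miss, evict 8, frames {2,0,6,4}
5: miss, evict 2, frames {0,6,4,5}
7: miss, evict 0, frames {6,4,5,7}
0: miss, evict 6, frames {4,5,7,0}
7: hit
6: miss, evict 4, frames {5,7,0,6}
0: hit
4: miss, evict 5, frames {7,0,6,4}
6: hit
4: hit
6: hit
7: hit
4: hit
Page faults: 11.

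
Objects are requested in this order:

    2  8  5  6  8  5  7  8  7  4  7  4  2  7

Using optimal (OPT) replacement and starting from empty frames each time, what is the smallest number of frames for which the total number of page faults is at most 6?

4

f=1: 14 faults
f=2: 8 faults
f=3: 7 faults
f=4: 6 faults
f=5: 6 faults
f=6: 6 faults
Smallest f with faults ≤ 6 is 4.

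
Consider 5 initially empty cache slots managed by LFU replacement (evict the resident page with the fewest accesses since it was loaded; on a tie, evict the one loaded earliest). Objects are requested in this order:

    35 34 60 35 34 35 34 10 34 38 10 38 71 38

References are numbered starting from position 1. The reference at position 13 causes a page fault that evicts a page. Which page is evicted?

pos 1: 35 -> fault, frames (35)
pos 2: 34 -> fault, frames (35 34)
pos 3: 60 -> fault, frames (35 34 60)
pos 4: 35 -> hit
pos 5: 34 -> hit
pos 6: 35 -> hit
pos 7: 34 -> hit
pos 8: 10 -> fault, frames (35 34 60 10)
pos 9: 34 -> hit
pos 10: 38 -> fault, frames (35 34 60 10 38)
pos 11: 10 -> hit
pos 12: 38 -> hit
pos 13: 71 -> fault, evict 60, frames (35 34 10 38 71)
At position 13, page 60 is evicted.

60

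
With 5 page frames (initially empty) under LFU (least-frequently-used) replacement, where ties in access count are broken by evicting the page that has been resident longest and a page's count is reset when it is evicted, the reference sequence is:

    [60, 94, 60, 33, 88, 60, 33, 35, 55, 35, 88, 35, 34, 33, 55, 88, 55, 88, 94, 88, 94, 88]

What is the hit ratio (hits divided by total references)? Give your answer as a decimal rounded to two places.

60 -> fault, frames [60]
94 -> fault, frames [60, 94]
60 -> hit
33 -> fault, frames [60, 94, 33]
88 -> fault, frames [60, 94, 33, 88]
60 -> hit
33 -> hit
35 -> fault, frames [60, 94, 33, 88, 35]
55 -> fault, evict 94, frames [60, 33, 88, 35, 55]
35 -> hit
88 -> hit
35 -> hit
34 -> fault, evict 55, frames [60, 33, 88, 35, 34]
33 -> hit
55 -> fault, evict 34, frames [60, 33, 88, 35, 55]
88 -> hit
55 -> hit
88 -> hit
94 -> fault, evict 55, frames [60, 33, 88, 35, 94]
88 -> hit
94 -> hit
88 -> hit
Hits: 13 of 22 references → 13/22 = 0.5909.

0.59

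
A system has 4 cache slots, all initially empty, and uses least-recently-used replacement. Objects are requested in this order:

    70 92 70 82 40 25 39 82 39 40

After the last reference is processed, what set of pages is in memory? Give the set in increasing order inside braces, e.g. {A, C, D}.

{25, 39, 40, 82}

70 → fault, frames {70}
92 → fault, frames {70,92}
70 → hit
82 → fault, frames {92,70,82}
40 → fault, frames {92,70,82,40}
25 → fault, evict 92, frames {70,82,40,25}
39 → fault, evict 70, frames {82,40,25,39}
82 → hit
39 → hit
40 → hit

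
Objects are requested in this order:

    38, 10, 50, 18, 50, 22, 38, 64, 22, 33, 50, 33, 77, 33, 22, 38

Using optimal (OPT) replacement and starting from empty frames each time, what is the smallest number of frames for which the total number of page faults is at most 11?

3

f=1: 16 faults
f=2: 12 faults
f=3: 9 faults
f=4: 8 faults
f=5: 8 faults
f=6: 8 faults
f=7: 8 faults
f=8: 8 faults
Smallest f with faults ≤ 11 is 3.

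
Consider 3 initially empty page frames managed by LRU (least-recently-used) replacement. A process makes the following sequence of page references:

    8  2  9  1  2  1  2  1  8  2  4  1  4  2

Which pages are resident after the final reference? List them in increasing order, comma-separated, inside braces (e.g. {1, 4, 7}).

8: miss, frames [8]
2: miss, frames [8, 2]
9: miss, frames [8, 2, 9]
1: miss, evict 8, frames [2, 9, 1]
2: hit
1: hit
2: hit
1: hit
8: miss, evict 9, frames [2, 1, 8]
2: hit
4: miss, evict 1, frames [8, 2, 4]
1: miss, evict 8, frames [2, 4, 1]
4: hit
2: hit

{1, 2, 4}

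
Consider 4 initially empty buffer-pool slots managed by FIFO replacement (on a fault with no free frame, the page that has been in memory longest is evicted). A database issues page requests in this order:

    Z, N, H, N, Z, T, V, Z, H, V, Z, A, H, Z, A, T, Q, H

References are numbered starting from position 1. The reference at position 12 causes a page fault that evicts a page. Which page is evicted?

H

pos 1: Z -> fault, frames [Z]
pos 2: N -> fault, frames [Z, N]
pos 3: H -> fault, frames [Z, N, H]
pos 4: N -> hit
pos 5: Z -> hit
pos 6: T -> fault, frames [Z, N, H, T]
pos 7: V -> fault, evict Z, frames [N, H, T, V]
pos 8: Z -> fault, evict N, frames [H, T, V, Z]
pos 9: H -> hit
pos 10: V -> hit
pos 11: Z -> hit
pos 12: A -> fault, evict H, frames [T, V, Z, A]
At position 12, page H is evicted.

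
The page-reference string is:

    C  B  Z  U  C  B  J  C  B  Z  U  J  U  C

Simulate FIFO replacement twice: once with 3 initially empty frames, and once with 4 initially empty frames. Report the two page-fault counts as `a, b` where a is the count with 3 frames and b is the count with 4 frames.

10, 11

3 frames: F F F F F F F . . F F . . F → 10 faults.
4 frames: F F F F . . F F F F F F . F → 11 faults.
11 > 10: adding a frame increased faults — Belady's anomaly.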